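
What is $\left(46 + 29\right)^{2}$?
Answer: $5625$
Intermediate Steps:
$\left(46 + 29\right)^{2} = 75^{2} = 5625$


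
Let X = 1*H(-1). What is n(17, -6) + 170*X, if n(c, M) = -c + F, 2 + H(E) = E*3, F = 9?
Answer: -858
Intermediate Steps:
H(E) = -2 + 3*E (H(E) = -2 + E*3 = -2 + 3*E)
n(c, M) = 9 - c (n(c, M) = -c + 9 = 9 - c)
X = -5 (X = 1*(-2 + 3*(-1)) = 1*(-2 - 3) = 1*(-5) = -5)
n(17, -6) + 170*X = (9 - 1*17) + 170*(-5) = (9 - 17) - 850 = -8 - 850 = -858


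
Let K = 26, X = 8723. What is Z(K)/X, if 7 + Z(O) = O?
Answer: 19/8723 ≈ 0.0021782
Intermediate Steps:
Z(O) = -7 + O
Z(K)/X = (-7 + 26)/8723 = 19*(1/8723) = 19/8723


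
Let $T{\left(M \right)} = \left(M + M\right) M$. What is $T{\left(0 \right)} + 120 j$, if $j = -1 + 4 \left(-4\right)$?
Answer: $-2040$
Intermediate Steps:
$T{\left(M \right)} = 2 M^{2}$ ($T{\left(M \right)} = 2 M M = 2 M^{2}$)
$j = -17$ ($j = -1 - 16 = -17$)
$T{\left(0 \right)} + 120 j = 2 \cdot 0^{2} + 120 \left(-17\right) = 2 \cdot 0 - 2040 = 0 - 2040 = -2040$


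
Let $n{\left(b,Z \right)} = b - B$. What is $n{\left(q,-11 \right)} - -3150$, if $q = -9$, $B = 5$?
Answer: $3136$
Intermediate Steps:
$n{\left(b,Z \right)} = -5 + b$ ($n{\left(b,Z \right)} = b - 5 = -5 + b$)
$n{\left(q,-11 \right)} - -3150 = \left(-5 - 9\right) - -3150 = -14 + 3150 = 3136$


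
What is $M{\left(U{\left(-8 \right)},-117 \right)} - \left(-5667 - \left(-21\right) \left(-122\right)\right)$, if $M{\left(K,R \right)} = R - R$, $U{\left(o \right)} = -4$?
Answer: $8229$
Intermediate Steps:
$M{\left(K,R \right)} = 0$
$M{\left(U{\left(-8 \right)},-117 \right)} - \left(-5667 - \left(-21\right) \left(-122\right)\right) = 0 - \left(-5667 - \left(-21\right) \left(-122\right)\right) = 0 - \left(-5667 - 2562\right) = 0 - -8229 = 0 + 8229 = 8229$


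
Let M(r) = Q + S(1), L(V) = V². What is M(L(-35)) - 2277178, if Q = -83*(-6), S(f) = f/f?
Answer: -2276679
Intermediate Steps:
S(f) = 1
Q = 498
M(r) = 499 (M(r) = 498 + 1 = 499)
M(L(-35)) - 2277178 = 499 - 2277178 = -2276679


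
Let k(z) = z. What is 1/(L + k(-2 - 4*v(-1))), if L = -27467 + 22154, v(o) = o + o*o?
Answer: -1/5315 ≈ -0.00018815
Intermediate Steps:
v(o) = o + o²
L = -5313
1/(L + k(-2 - 4*v(-1))) = 1/(-5313 + (-2 - (-4)*(1 - 1))) = 1/(-5313 + (-2 - (-4)*0)) = 1/(-5313 + (-2 - 4*0)) = 1/(-5313 + (-2 + 0)) = 1/(-5313 - 2) = 1/(-5315) = -1/5315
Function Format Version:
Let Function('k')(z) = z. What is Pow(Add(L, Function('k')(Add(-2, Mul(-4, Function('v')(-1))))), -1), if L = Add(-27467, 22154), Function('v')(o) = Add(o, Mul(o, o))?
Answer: Rational(-1, 5315) ≈ -0.00018815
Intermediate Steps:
Function('v')(o) = Add(o, Pow(o, 2))
L = -5313
Pow(Add(L, Function('k')(Add(-2, Mul(-4, Function('v')(-1))))), -1) = Pow(Add(-5313, Add(-2, Mul(-4, Mul(-1, Add(1, -1))))), -1) = Pow(Add(-5313, Add(-2, Mul(-4, Mul(-1, 0)))), -1) = Pow(Add(-5313, Add(-2, Mul(-4, 0))), -1) = Pow(Add(-5313, Add(-2, 0)), -1) = Pow(Add(-5313, -2), -1) = Pow(-5315, -1) = Rational(-1, 5315)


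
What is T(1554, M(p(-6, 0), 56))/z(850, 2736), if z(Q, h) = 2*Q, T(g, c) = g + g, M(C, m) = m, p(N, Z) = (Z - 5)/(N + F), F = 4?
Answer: 777/425 ≈ 1.8282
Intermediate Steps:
p(N, Z) = (-5 + Z)/(4 + N) (p(N, Z) = (Z - 5)/(N + 4) = (-5 + Z)/(4 + N))
T(g, c) = 2*g
T(1554, M(p(-6, 0), 56))/z(850, 2736) = (2*1554)/((2*850)) = 3108/1700 = 3108*(1/1700) = 777/425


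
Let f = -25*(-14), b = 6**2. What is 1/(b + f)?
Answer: 1/386 ≈ 0.0025907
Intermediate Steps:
b = 36
f = 350
1/(b + f) = 1/(36 + 350) = 1/386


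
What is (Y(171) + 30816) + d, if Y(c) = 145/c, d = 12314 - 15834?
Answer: 4667761/171 ≈ 27297.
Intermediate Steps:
d = -3520
(Y(171) + 30816) + d = (145/171 + 30816) - 3520 = 5269681/171 - 3520 = 4667761/171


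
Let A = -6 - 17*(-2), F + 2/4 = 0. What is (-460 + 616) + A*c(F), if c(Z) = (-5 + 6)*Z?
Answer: 142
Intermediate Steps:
F = -½ (F = -½ + 0 = -½ ≈ -0.50000)
A = 28 (A = -6 + 34 = 28)
c(Z) = Z (c(Z) = 1*Z = Z)
(-460 + 616) + A*c(F) = (-460 + 616) + 28*(-½) = 156 - 14 = 142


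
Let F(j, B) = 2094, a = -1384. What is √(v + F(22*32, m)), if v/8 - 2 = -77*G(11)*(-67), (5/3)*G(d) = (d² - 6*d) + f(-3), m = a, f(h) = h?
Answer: √32244910/5 ≈ 1135.7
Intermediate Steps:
m = -1384
G(d) = -9/5 - 18*d/5 + 3*d²/5 (G(d) = 3*((d² - 6*d) - 3)/5 = 3*(-3 + d² - 6*d)/5 = -9/5 - 18*d/5 + 3*d²/5)
v = 6438512/5 (v = 16 + 8*(-77*(-9/5 - 18/5*11 + (⅗)*11²)*(-67)) = 16 + 8*(-77*(-9/5 - 198/5 + (⅗)*121)*(-67)) = 16 + 8*(-77*(-9/5 - 198/5 + 363/5)*(-67)) = 16 + 8*(-77*156/5*(-67)) = 16 + 8*(-12012/5*(-67)) = 16 + 8*(804804/5) = 16 + 6438432/5 = 6438512/5 ≈ 1.2877e+6)
√(v + F(22*32, m)) = √(6438512/5 + 2094) = √(6448982/5) = √32244910/5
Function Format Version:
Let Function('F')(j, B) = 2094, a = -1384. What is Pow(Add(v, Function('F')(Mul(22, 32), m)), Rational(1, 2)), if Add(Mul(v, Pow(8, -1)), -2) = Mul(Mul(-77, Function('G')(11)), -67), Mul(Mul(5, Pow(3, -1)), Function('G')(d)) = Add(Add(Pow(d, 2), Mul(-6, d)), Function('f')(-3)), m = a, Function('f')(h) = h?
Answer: Mul(Rational(1, 5), Pow(32244910, Rational(1, 2))) ≈ 1135.7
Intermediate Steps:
m = -1384
Function('G')(d) = Add(Rational(-9, 5), Mul(Rational(-18, 5), d), Mul(Rational(3, 5), Pow(d, 2))) (Function('G')(d) = Mul(Rational(3, 5), Add(Add(Pow(d, 2), Mul(-6, d)), -3)) = Mul(Rational(3, 5), Add(-3, Pow(d, 2), Mul(-6, d))) = Add(Rational(-9, 5), Mul(Rational(-18, 5), d), Mul(Rational(3, 5), Pow(d, 2))))
v = Rational(6438512, 5) (v = Add(16, Mul(8, Mul(Mul(-77, Add(Rational(-9, 5), Mul(Rational(-18, 5), 11), Mul(Rational(3, 5), Pow(11, 2)))), -67))) = Add(16, Mul(8, Mul(Mul(-77, Add(Rational(-9, 5), Rational(-198, 5), Mul(Rational(3, 5), 121))), -67))) = Add(16, Mul(8, Mul(Mul(-77, Add(Rational(-9, 5), Rational(-198, 5), Rational(363, 5))), -67))) = Add(16, Mul(8, Mul(Mul(-77, Rational(156, 5)), -67))) = Add(16, Mul(8, Mul(Rational(-12012, 5), -67))) = Add(16, Mul(8, Rational(804804, 5))) = Add(16, Rational(6438432, 5)) = Rational(6438512, 5) ≈ 1.2877e+6)
Pow(Add(v, Function('F')(Mul(22, 32), m)), Rational(1, 2)) = Pow(Add(Rational(6438512, 5), 2094), Rational(1, 2)) = Pow(Rational(6448982, 5), Rational(1, 2)) = Mul(Rational(1, 5), Pow(32244910, Rational(1, 2)))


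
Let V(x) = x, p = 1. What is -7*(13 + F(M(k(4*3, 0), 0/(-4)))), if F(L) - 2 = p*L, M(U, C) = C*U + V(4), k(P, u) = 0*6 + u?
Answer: -133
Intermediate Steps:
k(P, u) = u (k(P, u) = 0 + u = u)
M(U, C) = 4 + C*U (M(U, C) = C*U + 4 = 4 + C*U)
F(L) = 2 + L (F(L) = 2 + 1*L = 2 + L)
-7*(13 + F(M(k(4*3, 0), 0/(-4)))) = -7*(13 + (2 + (4 + (0/(-4))*0))) = -7*(13 + (2 + (4 + (0*(-¼))*0))) = -7*(13 + (2 + (4 + 0*0))) = -7*(13 + (2 + (4 + 0))) = -7*(13 + (2 + 4)) = -7*(13 + 6) = -7*19 = -133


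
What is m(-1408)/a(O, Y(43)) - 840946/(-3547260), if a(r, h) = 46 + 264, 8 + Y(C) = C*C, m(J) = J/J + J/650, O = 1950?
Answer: 2084522449/8934661125 ≈ 0.23331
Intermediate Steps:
m(J) = 1 + J/650 (m(J) = 1 + J*(1/650) = 1 + J/650)
Y(C) = -8 + C² (Y(C) = -8 + C*C = -8 + C²)
a(r, h) = 310
m(-1408)/a(O, Y(43)) - 840946/(-3547260) = (1 + (1/650)*(-1408))/310 - 840946/(-3547260) = (1 - 704/325)*(1/310) - 840946*(-1/3547260) = -379/325*1/310 + 420473/1773630 = -379/100750 + 420473/1773630 = 2084522449/8934661125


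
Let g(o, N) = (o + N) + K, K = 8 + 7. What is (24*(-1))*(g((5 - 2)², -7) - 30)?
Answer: 312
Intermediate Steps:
K = 15
g(o, N) = 15 + N + o (g(o, N) = (o + N) + 15 = (N + o) + 15 = 15 + N + o)
(24*(-1))*(g((5 - 2)², -7) - 30) = (24*(-1))*((15 - 7 + (5 - 2)²) - 30) = -24*((15 - 7 + 3²) - 30) = -24*((15 - 7 + 9) - 30) = -24*(17 - 30) = -24*(-13) = 312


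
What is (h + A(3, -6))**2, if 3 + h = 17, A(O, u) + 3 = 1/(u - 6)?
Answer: 17161/144 ≈ 119.17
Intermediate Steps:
A(O, u) = -3 + 1/(-6 + u) (A(O, u) = -3 + 1/(u - 6) = -3 + 1/(-6 + u))
h = 14 (h = -3 + 17 = 14)
(h + A(3, -6))**2 = (14 + (19 - 3*(-6))/(-6 - 6))**2 = (14 + (19 + 18)/(-12))**2 = (14 - 1/12*37)**2 = (14 - 37/12)**2 = (131/12)**2 = 17161/144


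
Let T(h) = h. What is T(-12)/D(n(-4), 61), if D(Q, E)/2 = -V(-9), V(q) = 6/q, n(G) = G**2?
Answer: -9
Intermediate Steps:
D(Q, E) = 4/3 (D(Q, E) = 2*(-6/(-9)) = 2*(-6*(-1)/9) = 2*(-1*(-2/3)) = 2*(2/3) = 4/3)
T(-12)/D(n(-4), 61) = -12/4/3 = -12*3/4 = -9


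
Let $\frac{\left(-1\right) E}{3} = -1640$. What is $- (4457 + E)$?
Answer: $-9377$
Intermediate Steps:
$E = 4920$ ($E = \left(-3\right) \left(-1640\right) = 4920$)
$- (4457 + E) = - (4457 + 4920) = \left(-1\right) 9377 = -9377$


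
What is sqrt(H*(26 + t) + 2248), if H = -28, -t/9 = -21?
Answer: 2*I*sqrt(943) ≈ 61.417*I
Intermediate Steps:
t = 189 (t = -9*(-21) = 189)
sqrt(H*(26 + t) + 2248) = sqrt(-28*(26 + 189) + 2248) = sqrt(-28*215 + 2248) = sqrt(-6020 + 2248) = sqrt(-3772) = 2*I*sqrt(943)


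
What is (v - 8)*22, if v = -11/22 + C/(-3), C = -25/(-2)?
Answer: -836/3 ≈ -278.67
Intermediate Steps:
C = 25/2 (C = -25*(-1/2) = 25/2 ≈ 12.500)
v = -14/3 (v = -11/22 + (25/2)/(-3) = -11*1/22 + (25/2)*(-1/3) = -1/2 - 25/6 = -14/3 ≈ -4.6667)
(v - 8)*22 = (-14/3 - 8)*22 = -38/3*22 = -836/3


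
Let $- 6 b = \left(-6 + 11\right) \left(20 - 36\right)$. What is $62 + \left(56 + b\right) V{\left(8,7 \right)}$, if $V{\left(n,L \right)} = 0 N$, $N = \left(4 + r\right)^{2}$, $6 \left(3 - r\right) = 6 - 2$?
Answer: $62$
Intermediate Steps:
$r = \frac{7}{3}$ ($r = 3 - \frac{6 - 2}{6} = 3 - \frac{2}{3} = \frac{7}{3} \approx 2.3333$)
$N = \frac{361}{9}$ ($N = \left(4 + \frac{7}{3}\right)^{2} = \left(\frac{19}{3}\right)^{2} = \frac{361}{9} \approx 40.111$)
$V{\left(n,L \right)} = 0$ ($V{\left(n,L \right)} = 0 \cdot \frac{361}{9} = 0$)
$b = \frac{40}{3}$ ($b = - \frac{\left(-6 + 11\right) \left(20 - 36\right)}{6} = - \frac{5 \left(-16\right)}{6} = \left(- \frac{1}{6}\right) \left(-80\right) = \frac{40}{3} \approx 13.333$)
$62 + \left(56 + b\right) V{\left(8,7 \right)} = 62 + \left(56 + \frac{40}{3}\right) 0 = 62 + \frac{208}{3} \cdot 0 = 62 + 0 = 62$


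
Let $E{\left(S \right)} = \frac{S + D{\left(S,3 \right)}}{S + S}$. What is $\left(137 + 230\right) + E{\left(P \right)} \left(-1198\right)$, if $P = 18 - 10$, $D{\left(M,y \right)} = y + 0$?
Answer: $- \frac{3653}{8} \approx -456.63$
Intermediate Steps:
$D{\left(M,y \right)} = y$
$P = 8$ ($P = 18 - 10 = 8$)
$E{\left(S \right)} = \frac{3 + S}{2 S}$ ($E{\left(S \right)} = \frac{S + 3}{S + S} = \frac{3 + S}{2 S}$)
$\left(137 + 230\right) + E{\left(P \right)} \left(-1198\right) = \left(137 + 230\right) + \frac{3 + 8}{2 \cdot 8} \left(-1198\right) = 367 + \frac{1}{2} \cdot \frac{1}{8} \cdot 11 \left(-1198\right) = 367 + \frac{11}{16} \left(-1198\right) = 367 - \frac{6589}{8} = - \frac{3653}{8}$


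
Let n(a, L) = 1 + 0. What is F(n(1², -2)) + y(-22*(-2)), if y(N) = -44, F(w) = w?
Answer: -43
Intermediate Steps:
n(a, L) = 1
F(n(1², -2)) + y(-22*(-2)) = 1 - 44 = -43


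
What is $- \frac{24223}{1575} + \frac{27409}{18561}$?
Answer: $- \frac{135477976}{9744525} \approx -13.903$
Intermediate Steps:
$- \frac{24223}{1575} + \frac{27409}{18561} = - \frac{135477976}{9744525}$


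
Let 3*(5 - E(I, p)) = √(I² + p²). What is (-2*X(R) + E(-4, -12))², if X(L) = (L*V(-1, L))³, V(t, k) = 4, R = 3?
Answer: 107184769/9 + 27608*√10/3 ≈ 1.1939e+7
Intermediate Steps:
X(L) = 64*L³ (X(L) = (L*4)³ = (4*L)³ = 64*L³)
E(I, p) = 5 - √(I² + p²)/3
(-2*X(R) + E(-4, -12))² = (-128*3³ + (5 - √((-4)² + (-12)²)/3))² = (-128*27 + (5 - √(16 + 144)/3))² = (-2*1728 + (5 - 4*√10/3))² = (-3456 + (5 - 4*√10/3))² = (-3451 - 4*√10/3)²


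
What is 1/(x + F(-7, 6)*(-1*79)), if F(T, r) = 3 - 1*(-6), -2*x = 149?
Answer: -2/1571 ≈ -0.0012731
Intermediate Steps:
x = -149/2 (x = -½*149 = -149/2 ≈ -74.500)
F(T, r) = 9 (F(T, r) = 3 + 6 = 9)
1/(x + F(-7, 6)*(-1*79)) = 1/(-149/2 + 9*(-1*79)) = 1/(-149/2 + 9*(-79)) = 1/(-149/2 - 711) = 1/(-1571/2) = -2/1571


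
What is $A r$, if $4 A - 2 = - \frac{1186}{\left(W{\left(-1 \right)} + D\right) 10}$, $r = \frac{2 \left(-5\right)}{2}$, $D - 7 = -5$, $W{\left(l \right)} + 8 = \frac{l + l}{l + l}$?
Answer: $- \frac{643}{20} \approx -32.15$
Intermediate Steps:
$W{\left(l \right)} = -7$ ($W{\left(l \right)} = -8 + \frac{l + l}{l + l} = -8 + \frac{2 l}{2 l} = -8 + 2 l \frac{1}{2 l} = -8 + 1 = -7$)
$D = 2$ ($D = 7 - 5 = 2$)
$r = -5$ ($r = \frac{1}{2} \left(-10\right) = -5$)
$A = \frac{643}{100}$ ($A = \frac{1}{2} + \frac{\left(-1186\right) \frac{1}{\left(-7 + 2\right) 10}}{4} = \frac{1}{2} + \frac{\left(-1186\right) \frac{1}{\left(-5\right) 10}}{4} = \frac{1}{2} + \frac{\left(-1186\right) \frac{1}{-50}}{4} = \frac{1}{2} + \frac{\left(-1186\right) \left(- \frac{1}{50}\right)}{4} = \frac{1}{2} + \frac{1}{4} \cdot \frac{593}{25} = \frac{1}{2} + \frac{593}{100} = \frac{643}{100} \approx 6.43$)
$A r = \frac{643}{100} \left(-5\right) = - \frac{643}{20}$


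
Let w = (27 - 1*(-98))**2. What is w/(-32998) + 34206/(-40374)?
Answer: -293262223/222043542 ≈ -1.3207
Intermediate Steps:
w = 15625 (w = (27 + 98)**2 = 125**2 = 15625)
w/(-32998) + 34206/(-40374) = 15625/(-32998) + 34206/(-40374) = 15625*(-1/32998) + 34206*(-1/40374) = -15625/32998 - 5701/6729 = -293262223/222043542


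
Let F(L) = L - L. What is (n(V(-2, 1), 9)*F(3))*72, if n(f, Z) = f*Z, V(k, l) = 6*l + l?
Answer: 0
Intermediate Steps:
F(L) = 0
V(k, l) = 7*l
n(f, Z) = Z*f
(n(V(-2, 1), 9)*F(3))*72 = ((9*(7*1))*0)*72 = ((9*7)*0)*72 = (63*0)*72 = 0*72 = 0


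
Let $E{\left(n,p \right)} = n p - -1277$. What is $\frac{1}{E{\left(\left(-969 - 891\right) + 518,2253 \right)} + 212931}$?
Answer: $- \frac{1}{2809318} \approx -3.5596 \cdot 10^{-7}$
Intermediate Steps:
$E{\left(n,p \right)} = 1277 + n p$ ($E{\left(n,p \right)} = n p + 1277 = 1277 + n p$)
$\frac{1}{E{\left(\left(-969 - 891\right) + 518,2253 \right)} + 212931} = \frac{1}{\left(1277 + \left(\left(-969 - 891\right) + 518\right) 2253\right) + 212931} = \frac{1}{\left(1277 + \left(-1860 + 518\right) 2253\right) + 212931} = \frac{1}{\left(1277 - 3023526\right) + 212931} = \frac{1}{-3022249 + 212931} = \frac{1}{-2809318} = - \frac{1}{2809318}$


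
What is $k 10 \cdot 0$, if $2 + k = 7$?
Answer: $0$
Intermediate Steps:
$k = 5$ ($k = -2 + 7 = 5$)
$k 10 \cdot 0 = 5 \cdot 10 \cdot 0 = 50 \cdot 0 = 0$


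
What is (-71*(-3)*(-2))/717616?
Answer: -213/358808 ≈ -0.00059363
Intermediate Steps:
(-71*(-3)*(-2))/717616 = (213*(-2))*(1/717616) = -426*1/717616 = -213/358808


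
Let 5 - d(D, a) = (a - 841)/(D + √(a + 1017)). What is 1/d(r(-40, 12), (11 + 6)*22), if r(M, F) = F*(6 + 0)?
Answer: 52589/649154 + 467*√1391/649154 ≈ 0.10784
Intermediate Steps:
r(M, F) = 6*F (r(M, F) = F*6 = 6*F)
d(D, a) = 5 - (-841 + a)/(D + √(1017 + a)) (d(D, a) = 5 - (a - 841)/(D + √(a + 1017)) = 5 - (-841 + a)/(D + √(1017 + a)))
1/d(r(-40, 12), (11 + 6)*22) = 1/((841 - (11 + 6)*22 + 5*(6*12) + 5*√(1017 + (11 + 6)*22))/(6*12 + √(1017 + (11 + 6)*22))) = 1/((841 - 17*22 + 5*72 + 5*√(1017 + 17*22))/(72 + √(1017 + 17*22))) = 1/((841 - 1*374 + 360 + 5*√(1017 + 374))/(72 + √(1017 + 374))) = 1/((841 - 374 + 360 + 5*√1391)/(72 + √1391)) = 1/((827 + 5*√1391)/(72 + √1391)) = (72 + √1391)/(827 + 5*√1391)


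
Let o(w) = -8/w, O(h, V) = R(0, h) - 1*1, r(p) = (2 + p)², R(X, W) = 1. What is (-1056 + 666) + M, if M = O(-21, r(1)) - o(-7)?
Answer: -2738/7 ≈ -391.14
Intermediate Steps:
O(h, V) = 0 (O(h, V) = 1 - 1*1 = 1 - 1 = 0)
M = -8/7 (M = 0 - (-8)/(-7) = 0 - (-8)*(-1)/7 = 0 - 1*8/7 = 0 - 8/7 = -8/7 ≈ -1.1429)
(-1056 + 666) + M = (-1056 + 666) - 8/7 = -390 - 8/7 = -2738/7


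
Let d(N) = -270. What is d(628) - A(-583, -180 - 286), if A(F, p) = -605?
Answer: 335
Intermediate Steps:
d(628) - A(-583, -180 - 286) = -270 - 1*(-605) = -270 + 605 = 335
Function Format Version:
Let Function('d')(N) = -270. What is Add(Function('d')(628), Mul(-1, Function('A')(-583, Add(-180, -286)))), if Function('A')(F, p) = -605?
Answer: 335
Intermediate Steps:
Add(Function('d')(628), Mul(-1, Function('A')(-583, Add(-180, -286)))) = Add(-270, Mul(-1, -605)) = Add(-270, 605) = 335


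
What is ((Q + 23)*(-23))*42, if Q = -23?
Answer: 0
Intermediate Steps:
((Q + 23)*(-23))*42 = ((-23 + 23)*(-23))*42 = (0*(-23))*42 = 0*42 = 0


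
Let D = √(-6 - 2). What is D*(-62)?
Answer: -124*I*√2 ≈ -175.36*I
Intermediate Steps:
D = 2*I*√2 (D = √(-8) = 2*I*√2 ≈ 2.8284*I)
D*(-62) = (2*I*√2)*(-62) = -124*I*√2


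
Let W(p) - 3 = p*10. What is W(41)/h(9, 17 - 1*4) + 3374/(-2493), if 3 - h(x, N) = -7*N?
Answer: 712453/234342 ≈ 3.0402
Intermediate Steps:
h(x, N) = 3 + 7*N (h(x, N) = 3 - (-7)*N = 3 + 7*N)
W(p) = 3 + 10*p (W(p) = 3 + p*10 = 3 + 10*p)
W(41)/h(9, 17 - 1*4) + 3374/(-2493) = (3 + 10*41)/(3 + 7*(17 - 1*4)) + 3374/(-2493) = (3 + 410)/(3 + 7*(17 - 4)) + 3374*(-1/2493) = 413/(3 + 7*13) - 3374/2493 = 413/(3 + 91) - 3374/2493 = 413/94 - 3374/2493 = 712453/234342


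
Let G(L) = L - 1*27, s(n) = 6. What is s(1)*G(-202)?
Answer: -1374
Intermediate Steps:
G(L) = -27 + L (G(L) = L - 27 = -27 + L)
s(1)*G(-202) = 6*(-27 - 202) = 6*(-229) = -1374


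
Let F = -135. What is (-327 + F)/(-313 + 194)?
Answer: 66/17 ≈ 3.8824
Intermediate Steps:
(-327 + F)/(-313 + 194) = (-327 - 135)/(-313 + 194) = -462/(-119) = -462*(-1/119) = 66/17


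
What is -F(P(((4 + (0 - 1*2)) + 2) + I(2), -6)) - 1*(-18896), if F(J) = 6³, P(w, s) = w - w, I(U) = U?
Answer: 18680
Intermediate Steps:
P(w, s) = 0
F(J) = 216
-F(P(((4 + (0 - 1*2)) + 2) + I(2), -6)) - 1*(-18896) = -1*216 - 1*(-18896) = -216 + 18896 = 18680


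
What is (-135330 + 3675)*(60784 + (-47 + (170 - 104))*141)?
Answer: -8355221265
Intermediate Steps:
(-135330 + 3675)*(60784 + (-47 + (170 - 104))*141) = -131655*(60784 + (-47 + 66)*141) = -131655*(60784 + 19*141) = -131655*(60784 + 2679) = -131655*63463 = -8355221265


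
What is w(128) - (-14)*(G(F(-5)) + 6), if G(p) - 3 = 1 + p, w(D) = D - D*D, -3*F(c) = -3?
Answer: -16102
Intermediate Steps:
F(c) = 1 (F(c) = -⅓*(-3) = 1)
w(D) = D - D²
G(p) = 4 + p (G(p) = 3 + (1 + p) = 4 + p)
w(128) - (-14)*(G(F(-5)) + 6) = 128*(1 - 1*128) - (-14)*((4 + 1) + 6) = 128*(1 - 128) - (-14)*(5 + 6) = 128*(-127) - (-14)*11 = -16256 - 1*(-154) = -16256 + 154 = -16102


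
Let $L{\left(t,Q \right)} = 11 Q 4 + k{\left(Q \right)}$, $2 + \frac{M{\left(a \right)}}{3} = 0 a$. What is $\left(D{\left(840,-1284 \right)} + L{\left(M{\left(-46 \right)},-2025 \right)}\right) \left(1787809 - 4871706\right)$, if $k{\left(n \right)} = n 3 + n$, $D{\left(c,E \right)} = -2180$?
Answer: $306477683860$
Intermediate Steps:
$M{\left(a \right)} = -6$ ($M{\left(a \right)} = -6 + 3 \cdot 0 a = -6 + 3 \cdot 0 = -6 + 0 = -6$)
$k{\left(n \right)} = 4 n$ ($k{\left(n \right)} = 3 n + n = 4 n$)
$L{\left(t,Q \right)} = 48 Q$ ($L{\left(t,Q \right)} = 11 Q 4 + 4 Q = 44 Q + 4 Q = 48 Q$)
$\left(D{\left(840,-1284 \right)} + L{\left(M{\left(-46 \right)},-2025 \right)}\right) \left(1787809 - 4871706\right) = \left(-2180 + 48 \left(-2025\right)\right) \left(1787809 - 4871706\right) = \left(-2180 - 97200\right) \left(-3083897\right) = \left(-99380\right) \left(-3083897\right) = 306477683860$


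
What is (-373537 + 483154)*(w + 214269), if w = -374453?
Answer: -17558889528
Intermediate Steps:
(-373537 + 483154)*(w + 214269) = (-373537 + 483154)*(-374453 + 214269) = 109617*(-160184) = -17558889528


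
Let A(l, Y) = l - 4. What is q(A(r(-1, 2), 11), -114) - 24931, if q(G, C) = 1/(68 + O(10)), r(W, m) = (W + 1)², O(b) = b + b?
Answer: -2193927/88 ≈ -24931.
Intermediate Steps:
O(b) = 2*b
r(W, m) = (1 + W)²
A(l, Y) = -4 + l
q(G, C) = 1/88 (q(G, C) = 1/(68 + 2*10) = 1/(68 + 20) = 1/88)
q(A(r(-1, 2), 11), -114) - 24931 = 1/88 - 24931 = -2193927/88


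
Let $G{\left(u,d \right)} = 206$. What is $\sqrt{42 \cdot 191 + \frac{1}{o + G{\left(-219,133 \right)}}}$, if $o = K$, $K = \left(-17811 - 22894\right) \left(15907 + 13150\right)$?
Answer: $\frac{\sqrt{1246915610032428434747}}{394254993} \approx 89.566$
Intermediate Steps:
$K = -1182765185$ ($K = \left(-40705\right) 29057 = -1182765185$)
$o = -1182765185$
$\sqrt{42 \cdot 191 + \frac{1}{o + G{\left(-219,133 \right)}}} = \sqrt{42 \cdot 191 + \frac{1}{-1182765185 + 206}} = \sqrt{8022 + \frac{1}{-1182764979}} = \sqrt{8022 - \frac{1}{1182764979}} = \sqrt{\frac{9488140661537}{1182764979}} = \frac{\sqrt{1246915610032428434747}}{394254993}$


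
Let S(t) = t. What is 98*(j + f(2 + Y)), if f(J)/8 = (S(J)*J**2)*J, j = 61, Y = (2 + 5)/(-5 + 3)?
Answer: 9947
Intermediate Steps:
Y = -7/2 (Y = 7/(-2) = 7*(-1/2) = -7/2 ≈ -3.5000)
f(J) = 8*J**4 (f(J) = 8*((J*J**2)*J) = 8*(J**3*J) = 8*J**4)
98*(j + f(2 + Y)) = 98*(61 + 8*(2 - 7/2)**4) = 98*(61 + 8*(-3/2)**4) = 98*(61 + 8*(81/16)) = 98*(61 + 81/2) = 98*(203/2) = 9947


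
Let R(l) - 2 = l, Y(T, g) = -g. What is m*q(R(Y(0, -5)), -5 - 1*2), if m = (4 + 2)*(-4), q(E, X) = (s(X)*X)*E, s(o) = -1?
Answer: -1176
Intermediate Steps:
R(l) = 2 + l
q(E, X) = -E*X (q(E, X) = (-X)*E = -E*X)
m = -24 (m = 6*(-4) = -24)
m*q(R(Y(0, -5)), -5 - 1*2) = -(-24)*(2 - 1*(-5))*(-5 - 1*2) = -(-24)*(2 + 5)*(-5 - 2) = -(-24)*7*(-7) = -24*49 = -1176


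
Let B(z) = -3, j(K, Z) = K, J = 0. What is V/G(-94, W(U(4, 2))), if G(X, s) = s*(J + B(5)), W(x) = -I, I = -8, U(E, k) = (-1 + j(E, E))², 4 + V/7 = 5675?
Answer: -39697/24 ≈ -1654.0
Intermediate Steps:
V = 39697 (V = -28 + 7*5675 = -28 + 39725 = 39697)
U(E, k) = (-1 + E)²
W(x) = 8 (W(x) = -1*(-8) = 8)
G(X, s) = -3*s (G(X, s) = s*(0 - 3) = s*(-3) = -3*s)
V/G(-94, W(U(4, 2))) = 39697/((-3*8)) = 39697/(-24) = 39697*(-1/24) = -39697/24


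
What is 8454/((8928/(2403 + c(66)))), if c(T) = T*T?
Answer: 3174477/496 ≈ 6400.2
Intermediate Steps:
c(T) = T²
8454/((8928/(2403 + c(66)))) = 8454/((8928/(2403 + 66²))) = 8454/((8928/(2403 + 4356))) = 8454/((8928/6759)) = 8454/((8928*(1/6759))) = 8454/(992/751) = 8454*(751/992) = 3174477/496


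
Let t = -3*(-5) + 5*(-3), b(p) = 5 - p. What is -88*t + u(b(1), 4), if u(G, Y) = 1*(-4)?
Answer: -4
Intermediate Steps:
u(G, Y) = -4
t = 0 (t = 15 - 15 = 0)
-88*t + u(b(1), 4) = -88*0 - 4 = 0 - 4 = -4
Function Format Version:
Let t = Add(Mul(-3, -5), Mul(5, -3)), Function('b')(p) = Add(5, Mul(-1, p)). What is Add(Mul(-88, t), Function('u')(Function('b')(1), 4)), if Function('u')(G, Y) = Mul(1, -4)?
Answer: -4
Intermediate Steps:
Function('u')(G, Y) = -4
t = 0 (t = Add(15, -15) = 0)
Add(Mul(-88, t), Function('u')(Function('b')(1), 4)) = Add(Mul(-88, 0), -4) = Add(0, -4) = -4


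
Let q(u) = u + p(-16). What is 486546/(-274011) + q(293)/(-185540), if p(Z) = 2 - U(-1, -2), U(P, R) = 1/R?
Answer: -60236476727/33893333960 ≈ -1.7772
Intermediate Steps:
p(Z) = 5/2 (p(Z) = 2 - 1/(-2) = 2 - 1*(-½) = 2 + ½ = 5/2)
q(u) = 5/2 + u (q(u) = u + 5/2 = 5/2 + u)
486546/(-274011) + q(293)/(-185540) = 486546/(-274011) + (5/2 + 293)/(-185540) = 486546*(-1/274011) + (591/2)*(-1/185540) = -162182/91337 - 591/371080 = -60236476727/33893333960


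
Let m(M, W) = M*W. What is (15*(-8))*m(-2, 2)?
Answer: 480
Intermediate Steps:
(15*(-8))*m(-2, 2) = (15*(-8))*(-2*2) = -120*(-4) = 480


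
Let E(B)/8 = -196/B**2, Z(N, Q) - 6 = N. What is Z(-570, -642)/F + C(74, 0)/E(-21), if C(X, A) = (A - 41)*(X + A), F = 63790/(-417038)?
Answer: 2317137891/510320 ≈ 4540.6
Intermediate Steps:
F = -31895/208519 (F = 63790*(-1/417038) = -31895/208519 ≈ -0.15296)
Z(N, Q) = 6 + N
C(X, A) = (-41 + A)*(A + X)
E(B) = -1568/B**2 (E(B) = 8*(-196/B**2) = -1568/B**2)
Z(-570, -642)/F + C(74, 0)/E(-21) = (6 - 570)/(-31895/208519) + (0**2 - 41*0 - 41*74 + 0*74)/((-1568/(-21)**2)) = -564*(-208519/31895) + (0 + 0 - 3034 + 0)/((-1568*1/441)) = 117604716/31895 - 3034/(-32/9) = 117604716/31895 - 3034*(-9/32) = 117604716/31895 + 13653/16 = 2317137891/510320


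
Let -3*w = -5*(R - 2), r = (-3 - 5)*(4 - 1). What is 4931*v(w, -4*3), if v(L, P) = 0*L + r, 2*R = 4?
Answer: -118344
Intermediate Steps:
R = 2 (R = (½)*4 = 2)
r = -24 (r = -8*3 = -24)
w = 0 (w = -(-5)*(2 - 2)/3 = -(-5)*0/3 = -⅓*0 = 0)
v(L, P) = -24 (v(L, P) = 0*L - 24 = 0 - 24 = -24)
4931*v(w, -4*3) = 4931*(-24) = -118344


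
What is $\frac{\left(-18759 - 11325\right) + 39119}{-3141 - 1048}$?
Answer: $- \frac{9035}{4189} \approx -2.1568$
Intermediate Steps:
$\frac{\left(-18759 - 11325\right) + 39119}{-3141 - 1048} = \frac{-30084 + 39119}{-4189} = 9035 \left(- \frac{1}{4189}\right) = - \frac{9035}{4189}$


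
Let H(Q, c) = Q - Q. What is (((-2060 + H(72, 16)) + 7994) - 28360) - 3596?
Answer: -26022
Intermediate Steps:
H(Q, c) = 0
(((-2060 + H(72, 16)) + 7994) - 28360) - 3596 = (((-2060 + 0) + 7994) - 28360) - 3596 = ((-2060 + 7994) - 28360) - 3596 = (5934 - 28360) - 3596 = -22426 - 3596 = -26022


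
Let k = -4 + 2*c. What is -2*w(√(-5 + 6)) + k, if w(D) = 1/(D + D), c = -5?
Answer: -15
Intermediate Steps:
w(D) = 1/(2*D)
k = -14 (k = -4 + 2*(-5) = -4 - 10 = -14)
-2*w(√(-5 + 6)) + k = -1/(√(-5 + 6)) - 14 = -1/(√1) - 14 = -1/1 - 14 = -1 - 14 = -15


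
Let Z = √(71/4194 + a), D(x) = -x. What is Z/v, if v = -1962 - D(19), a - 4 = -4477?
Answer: -I*√8742016006/2716314 ≈ -0.034421*I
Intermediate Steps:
a = -4473 (a = 4 - 4477 = -4473)
v = -1943 (v = -1962 - (-1)*19 = -1962 - 1*(-19) = -1962 + 19 = -1943)
Z = I*√8742016006/1398 (Z = √(71/4194 - 4473) = √(-18759691/4194) = I*√8742016006/1398 ≈ 66.88*I)
Z/v = (I*√8742016006/1398)/(-1943) = (I*√8742016006/1398)*(-1/1943) = -I*√8742016006/2716314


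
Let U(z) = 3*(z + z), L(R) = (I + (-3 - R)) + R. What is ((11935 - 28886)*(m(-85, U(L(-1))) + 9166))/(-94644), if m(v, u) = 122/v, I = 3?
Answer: 300105127/182835 ≈ 1641.4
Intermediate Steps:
L(R) = 0 (L(R) = (3 + (-3 - R)) + R = -R + R = 0)
U(z) = 6*z (U(z) = 3*(2*z) = 6*z)
((11935 - 28886)*(m(-85, U(L(-1))) + 9166))/(-94644) = ((11935 - 28886)*(122/(-85) + 9166))/(-94644) = -16951*(122*(-1/85) + 9166)*(-1/94644) = -16951*(-122/85 + 9166)*(-1/94644) = -16951*778988/85*(-1/94644) = -13204625588/85*(-1/94644) = 300105127/182835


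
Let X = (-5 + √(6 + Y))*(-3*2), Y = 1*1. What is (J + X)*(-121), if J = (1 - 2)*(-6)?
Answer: -4356 + 726*√7 ≈ -2435.2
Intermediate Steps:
Y = 1
X = 30 - 6*√7 (X = (-5 + √(6 + 1))*(-3*2) = (-5 + √7)*(-6) = 30 - 6*√7 ≈ 14.125)
J = 6 (J = -1*(-6) = 6)
(J + X)*(-121) = (6 + (30 - 6*√7))*(-121) = (36 - 6*√7)*(-121) = -4356 + 726*√7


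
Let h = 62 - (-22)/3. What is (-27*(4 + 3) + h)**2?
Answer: 128881/9 ≈ 14320.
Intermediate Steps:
h = 208/3 (h = 62 - (-22)/3 = 62 - 1*(-22/3) = 62 + 22/3 = 208/3 ≈ 69.333)
(-27*(4 + 3) + h)**2 = (-27*(4 + 3) + 208/3)**2 = (-27*7 + 208/3)**2 = (-189 + 208/3)**2 = (-359/3)**2 = 128881/9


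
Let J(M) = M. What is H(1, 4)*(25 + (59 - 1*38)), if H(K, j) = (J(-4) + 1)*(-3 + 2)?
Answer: 138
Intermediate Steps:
H(K, j) = 3 (H(K, j) = (-4 + 1)*(-3 + 2) = -3*(-1) = 3)
H(1, 4)*(25 + (59 - 1*38)) = 3*(25 + (59 - 1*38)) = 3*(25 + (59 - 38)) = 3*(25 + 21) = 3*46 = 138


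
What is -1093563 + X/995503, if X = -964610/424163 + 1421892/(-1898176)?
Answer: -219126877199240293626947/200378832493996016 ≈ -1.0936e+6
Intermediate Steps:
X = -608528381939/201284006672 (X = -964610*1/424163 + 1421892*(-1/1898176) = -964610/424163 - 355473/474544 = -608528381939/201284006672 ≈ -3.0232)
-1093563 + X/995503 = -1093563 - 608528381939/201284006672/995503 = -1093563 - 608528381939/201284006672*1/995503 = -1093563 - 608528381939/200378832493996016 = -219126877199240293626947/200378832493996016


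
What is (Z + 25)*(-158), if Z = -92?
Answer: 10586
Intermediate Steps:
(Z + 25)*(-158) = (-92 + 25)*(-158) = -67*(-158) = 10586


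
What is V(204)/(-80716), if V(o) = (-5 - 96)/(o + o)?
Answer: 101/32932128 ≈ 3.0669e-6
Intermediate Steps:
V(o) = -101/(2*o) (V(o) = -101*1/(2*o) = -101/(2*o))
V(204)/(-80716) = -101/2/204/(-80716) = -101/2*1/204*(-1/80716) = -101/408*(-1/80716) = 101/32932128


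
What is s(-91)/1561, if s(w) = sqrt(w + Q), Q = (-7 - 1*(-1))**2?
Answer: I*sqrt(55)/1561 ≈ 0.0047509*I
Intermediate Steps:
Q = 36 (Q = (-7 + 1)**2 = (-6)**2 = 36)
s(w) = sqrt(36 + w) (s(w) = sqrt(w + 36) = sqrt(36 + w))
s(-91)/1561 = sqrt(36 - 91)/1561 = sqrt(-55)*(1/1561) = (I*sqrt(55))*(1/1561) = I*sqrt(55)/1561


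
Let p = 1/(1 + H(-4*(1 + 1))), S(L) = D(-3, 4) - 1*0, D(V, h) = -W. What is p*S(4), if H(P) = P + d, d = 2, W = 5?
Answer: 1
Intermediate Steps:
H(P) = 2 + P (H(P) = P + 2 = 2 + P)
D(V, h) = -5 (D(V, h) = -1*5 = -5)
S(L) = -5 (S(L) = -5 - 1*0 = -5 + 0 = -5)
p = -⅕ (p = 1/(1 + (2 - 4*(1 + 1))) = 1/(1 + (2 - 4*2)) = 1/(1 + (2 - 8)) = 1/(1 - 6) = 1/(-5) = -⅕ ≈ -0.20000)
p*S(4) = -⅕*(-5) = 1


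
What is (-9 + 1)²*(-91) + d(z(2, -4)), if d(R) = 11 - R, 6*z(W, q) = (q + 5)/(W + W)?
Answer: -139513/24 ≈ -5813.0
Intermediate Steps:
z(W, q) = (5 + q)/(12*W) (z(W, q) = ((q + 5)/(W + W))/6 = ((5 + q)/((2*W)))/6 = ((5 + q)*(1/(2*W)))/6 = ((5 + q)/(2*W))/6 = (5 + q)/(12*W))
(-9 + 1)²*(-91) + d(z(2, -4)) = (-9 + 1)²*(-91) + (11 - (5 - 4)/(12*2)) = (-8)²*(-91) + (11 - 1/(12*2)) = 64*(-91) + (11 - 1*1/24) = -5824 + (11 - 1/24) = -5824 + 263/24 = -139513/24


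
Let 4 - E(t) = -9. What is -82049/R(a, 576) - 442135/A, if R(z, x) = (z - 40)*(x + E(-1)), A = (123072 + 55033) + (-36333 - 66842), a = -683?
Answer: -36426786355/6381743142 ≈ -5.7080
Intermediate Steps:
E(t) = 13 (E(t) = 4 - 1*(-9) = 4 + 9 = 13)
A = 74930 (A = 178105 - 103175 = 74930)
R(z, x) = (-40 + z)*(13 + x) (R(z, x) = (z - 40)*(x + 13) = (-40 + z)*(13 + x))
-82049/R(a, 576) - 442135/A = -82049/(-520 - 40*576 + 13*(-683) + 576*(-683)) - 442135/74930 = -82049/(-520 - 23040 - 8879 - 393408) - 442135*1/74930 = -82049/(-425847) - 88427/14986 = -82049*(-1/425847) - 88427/14986 = 82049/425847 - 88427/14986 = -36426786355/6381743142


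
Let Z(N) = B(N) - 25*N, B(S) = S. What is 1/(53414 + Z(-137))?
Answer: 1/56702 ≈ 1.7636e-5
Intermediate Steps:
Z(N) = -24*N (Z(N) = N - 25*N = -24*N)
1/(53414 + Z(-137)) = 1/(53414 - 24*(-137)) = 1/(53414 + 3288) = 1/56702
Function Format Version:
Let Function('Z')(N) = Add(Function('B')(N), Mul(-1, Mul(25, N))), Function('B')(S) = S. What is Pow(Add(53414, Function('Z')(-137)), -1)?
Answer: Rational(1, 56702) ≈ 1.7636e-5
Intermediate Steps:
Function('Z')(N) = Mul(-24, N) (Function('Z')(N) = Add(N, Mul(-1, Mul(25, N))) = Add(N, Mul(-25, N)) = Mul(-24, N))
Pow(Add(53414, Function('Z')(-137)), -1) = Pow(Add(53414, Mul(-24, -137)), -1) = Pow(Add(53414, 3288), -1) = Pow(56702, -1) = Rational(1, 56702)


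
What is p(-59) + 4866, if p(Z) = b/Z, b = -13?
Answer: 287107/59 ≈ 4866.2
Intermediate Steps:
p(Z) = -13/Z
p(-59) + 4866 = -13/(-59) + 4866 = -13*(-1/59) + 4866 = 13/59 + 4866 = 287107/59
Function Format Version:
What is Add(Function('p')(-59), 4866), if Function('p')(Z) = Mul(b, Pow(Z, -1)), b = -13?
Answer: Rational(287107, 59) ≈ 4866.2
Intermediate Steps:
Function('p')(Z) = Mul(-13, Pow(Z, -1))
Add(Function('p')(-59), 4866) = Add(Mul(-13, Pow(-59, -1)), 4866) = Add(Mul(-13, Rational(-1, 59)), 4866) = Add(Rational(13, 59), 4866) = Rational(287107, 59)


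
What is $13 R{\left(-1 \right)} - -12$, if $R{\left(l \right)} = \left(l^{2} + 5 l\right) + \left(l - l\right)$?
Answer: $-40$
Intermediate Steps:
$R{\left(l \right)} = l^{2} + 5 l$ ($R{\left(l \right)} = \left(l^{2} + 5 l\right) + 0 = l^{2} + 5 l$)
$13 R{\left(-1 \right)} - -12 = 13 \left(- (5 - 1)\right) - -12 = 13 \left(\left(-1\right) 4\right) + 12 = 13 \left(-4\right) + 12 = -52 + 12 = -40$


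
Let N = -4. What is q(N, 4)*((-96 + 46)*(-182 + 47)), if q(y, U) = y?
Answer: -27000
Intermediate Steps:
q(N, 4)*((-96 + 46)*(-182 + 47)) = -4*(-96 + 46)*(-182 + 47) = -(-200)*(-135) = -4*6750 = -27000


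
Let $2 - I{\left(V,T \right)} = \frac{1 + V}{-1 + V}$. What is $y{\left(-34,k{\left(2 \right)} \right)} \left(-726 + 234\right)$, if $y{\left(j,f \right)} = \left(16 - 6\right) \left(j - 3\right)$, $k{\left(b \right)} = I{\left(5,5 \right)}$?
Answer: $182040$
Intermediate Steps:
$I{\left(V,T \right)} = 2 - \frac{1 + V}{-1 + V}$
$k{\left(b \right)} = \frac{1}{2}$ ($k{\left(b \right)} = \frac{-3 + 5}{-1 + 5} = \frac{1}{4} \cdot 2 = \frac{1}{2}$)
$y{\left(j,f \right)} = -30 + 10 j$ ($y{\left(j,f \right)} = 10 \left(-3 + j\right) = -30 + 10 j$)
$y{\left(-34,k{\left(2 \right)} \right)} \left(-726 + 234\right) = \left(-30 + 10 \left(-34\right)\right) \left(-726 + 234\right) = \left(-30 - 340\right) \left(-492\right) = \left(-370\right) \left(-492\right) = 182040$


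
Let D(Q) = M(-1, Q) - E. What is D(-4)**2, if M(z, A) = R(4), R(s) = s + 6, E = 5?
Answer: 25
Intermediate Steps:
R(s) = 6 + s
M(z, A) = 10 (M(z, A) = 6 + 4 = 10)
D(Q) = 5 (D(Q) = 10 - 1*5 = 10 - 5 = 5)
D(-4)**2 = 5**2 = 25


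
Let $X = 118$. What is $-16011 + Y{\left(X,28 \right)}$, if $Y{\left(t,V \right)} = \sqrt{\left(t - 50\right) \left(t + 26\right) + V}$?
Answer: $-16011 + 2 \sqrt{2455} \approx -15912.0$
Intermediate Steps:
$Y{\left(t,V \right)} = \sqrt{V + \left(-50 + t\right) \left(26 + t\right)}$ ($Y{\left(t,V \right)} = \sqrt{\left(-50 + t\right) \left(26 + t\right) + V} = \sqrt{V + \left(-50 + t\right) \left(26 + t\right)}$)
$-16011 + Y{\left(X,28 \right)} = -16011 + \sqrt{-1300 + 28 + 118^{2} - 2832} = -16011 + \sqrt{-1300 + 28 + 13924 - 2832} = -16011 + \sqrt{9820} = -16011 + 2 \sqrt{2455}$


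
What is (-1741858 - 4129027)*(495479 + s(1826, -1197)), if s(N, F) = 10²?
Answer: -2909487317415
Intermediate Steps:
s(N, F) = 100
(-1741858 - 4129027)*(495479 + s(1826, -1197)) = (-1741858 - 4129027)*(495479 + 100) = -5870885*495579 = -2909487317415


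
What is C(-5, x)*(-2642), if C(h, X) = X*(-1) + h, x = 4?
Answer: 23778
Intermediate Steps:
C(h, X) = h - X (C(h, X) = -X + h = h - X)
C(-5, x)*(-2642) = (-5 - 1*4)*(-2642) = (-5 - 4)*(-2642) = -9*(-2642) = 23778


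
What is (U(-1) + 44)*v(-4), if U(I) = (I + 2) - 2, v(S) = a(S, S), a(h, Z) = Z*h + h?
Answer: 516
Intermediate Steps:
a(h, Z) = h + Z*h
v(S) = S*(1 + S)
U(I) = I (U(I) = (2 + I) - 2 = I)
(U(-1) + 44)*v(-4) = (-1 + 44)*(-4*(1 - 4)) = 43*(-4*(-3)) = 43*12 = 516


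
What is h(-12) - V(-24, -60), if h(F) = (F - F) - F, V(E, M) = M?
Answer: 72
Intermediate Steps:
h(F) = -F (h(F) = 0 - F = -F)
h(-12) - V(-24, -60) = -1*(-12) - 1*(-60) = 12 + 60 = 72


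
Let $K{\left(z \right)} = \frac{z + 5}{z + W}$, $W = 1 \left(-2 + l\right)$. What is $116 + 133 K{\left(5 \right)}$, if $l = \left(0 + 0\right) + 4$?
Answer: $306$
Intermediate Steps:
$l = 4$ ($l = 0 + 4 = 4$)
$W = 2$ ($W = 1 \left(-2 + 4\right) = 1 \cdot 2 = 2$)
$K{\left(z \right)} = \frac{5 + z}{2 + z}$ ($K{\left(z \right)} = \frac{z + 5}{z + 2} = \frac{5 + z}{2 + z}$)
$116 + 133 K{\left(5 \right)} = 116 + 133 \frac{5 + 5}{2 + 5} = 116 + 133 \cdot \frac{1}{7} \cdot 10 = 116 + 133 \cdot \frac{10}{7} = 116 + 190 = 306$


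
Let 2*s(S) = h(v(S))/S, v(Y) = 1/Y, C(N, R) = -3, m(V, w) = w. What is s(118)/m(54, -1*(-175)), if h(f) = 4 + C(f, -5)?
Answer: 1/41300 ≈ 2.4213e-5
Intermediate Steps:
v(Y) = 1/Y
h(f) = 1 (h(f) = 4 - 3 = 1)
s(S) = 1/(2*S) (s(S) = (1/S)/2 = 1/(2*S))
s(118)/m(54, -1*(-175)) = ((½)/118)/((-1*(-175))) = ((½)*(1/118))/175 = (1/236)*(1/175) = 1/41300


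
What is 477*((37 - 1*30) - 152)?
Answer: -69165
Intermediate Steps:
477*((37 - 1*30) - 152) = 477*((37 - 30) - 152) = 477*(7 - 152) = 477*(-145) = -69165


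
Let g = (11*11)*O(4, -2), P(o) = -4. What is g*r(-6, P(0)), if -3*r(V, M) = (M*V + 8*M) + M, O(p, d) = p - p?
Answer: 0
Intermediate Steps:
O(p, d) = 0
r(V, M) = -3*M - M*V/3 (r(V, M) = -((M*V + 8*M) + M)/3 = -((8*M + M*V) + M)/3 = -(9*M + M*V)/3 = -3*M - M*V/3)
g = 0 (g = (11*11)*0 = 121*0 = 0)
g*r(-6, P(0)) = 0*(-⅓*(-4)*(9 - 6)) = 0*(-⅓*(-4)*3) = 0*4 = 0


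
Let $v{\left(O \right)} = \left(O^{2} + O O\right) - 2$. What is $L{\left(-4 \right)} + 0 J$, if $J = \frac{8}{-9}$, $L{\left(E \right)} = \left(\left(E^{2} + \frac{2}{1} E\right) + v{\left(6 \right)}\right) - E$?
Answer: $82$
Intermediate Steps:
$v{\left(O \right)} = -2 + 2 O^{2}$ ($v{\left(O \right)} = \left(O^{2} + O^{2}\right) - 2 = 2 O^{2} - 2 = -2 + 2 O^{2}$)
$L{\left(E \right)} = 70 + E + E^{2}$ ($L{\left(E \right)} = \left(\left(E^{2} + \frac{2}{1} E\right) - \left(2 - 2 \cdot 6^{2}\right)\right) - E = \left(\left(E^{2} + 2 \cdot 1 E\right) + \left(-2 + 2 \cdot 36\right)\right) - E = \left(\left(E^{2} + 2 E\right) + \left(-2 + 72\right)\right) - E = \left(\left(E^{2} + 2 E\right) + 70\right) - E = \left(70 + E^{2} + 2 E\right) - E = 70 + E + E^{2}$)
$J = - \frac{8}{9}$ ($J = 8 \left(- \frac{1}{9}\right) = - \frac{8}{9} \approx -0.88889$)
$L{\left(-4 \right)} + 0 J = \left(70 - 4 + \left(-4\right)^{2}\right) + 0 \left(- \frac{8}{9}\right) = \left(70 - 4 + 16\right) + 0 = 82 + 0 = 82$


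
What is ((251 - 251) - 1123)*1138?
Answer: -1277974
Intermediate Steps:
((251 - 251) - 1123)*1138 = (0 - 1123)*1138 = -1123*1138 = -1277974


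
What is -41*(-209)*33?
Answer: 282777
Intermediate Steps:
-41*(-209)*33 = 8569*33 = 282777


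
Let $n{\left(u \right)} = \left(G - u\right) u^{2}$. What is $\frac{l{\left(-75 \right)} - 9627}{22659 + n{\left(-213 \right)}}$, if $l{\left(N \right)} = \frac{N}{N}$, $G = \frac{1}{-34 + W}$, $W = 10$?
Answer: $- \frac{77008}{77474925} \approx -0.00099397$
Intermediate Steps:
$G = - \frac{1}{24}$ ($G = \frac{1}{-34 + 10} = \frac{1}{-24} = - \frac{1}{24} \approx -0.041667$)
$l{\left(N \right)} = 1$
$n{\left(u \right)} = u^{2} \left(- \frac{1}{24} - u\right)$ ($n{\left(u \right)} = \left(- \frac{1}{24} - u\right) u^{2} = u^{2} \left(- \frac{1}{24} - u\right)$)
$\frac{l{\left(-75 \right)} - 9627}{22659 + n{\left(-213 \right)}} = \frac{1 - 9627}{22659 - \left(-213\right)^{2} \left(\frac{1}{24} - 213\right)} = - \frac{9626}{22659 - 45369 \left(- \frac{5111}{24}\right)} = - \frac{9626}{22659 + \frac{77293653}{8}} = - \frac{9626}{\frac{77474925}{8}} = \left(-9626\right) \frac{8}{77474925} = - \frac{77008}{77474925}$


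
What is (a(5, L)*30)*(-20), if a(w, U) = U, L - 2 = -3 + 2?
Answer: -600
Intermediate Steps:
L = 1 (L = 2 + (-3 + 2) = 2 - 1 = 1)
(a(5, L)*30)*(-20) = (1*30)*(-20) = 30*(-20) = -600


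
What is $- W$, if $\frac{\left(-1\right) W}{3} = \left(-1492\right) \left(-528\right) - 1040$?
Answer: $2360208$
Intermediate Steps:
$W = -2360208$ ($W = - 3 \left(\left(-1492\right) \left(-528\right) - 1040\right) = - 3 \left(787776 - 1040\right) = \left(-3\right) 786736 = -2360208$)
$- W = \left(-1\right) \left(-2360208\right) = 2360208$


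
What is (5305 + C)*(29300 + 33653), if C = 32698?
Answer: 2392402859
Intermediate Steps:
(5305 + C)*(29300 + 33653) = (5305 + 32698)*(29300 + 33653) = 38003*62953 = 2392402859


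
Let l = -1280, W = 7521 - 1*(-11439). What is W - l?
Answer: 20240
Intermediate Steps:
W = 18960 (W = 7521 + 11439 = 18960)
W - l = 18960 - 1*(-1280) = 18960 + 1280 = 20240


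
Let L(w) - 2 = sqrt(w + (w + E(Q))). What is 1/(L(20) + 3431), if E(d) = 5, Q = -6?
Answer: 3433/11785444 - 3*sqrt(5)/11785444 ≈ 0.00029072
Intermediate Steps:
L(w) = 2 + sqrt(5 + 2*w) (L(w) = 2 + sqrt(w + (w + 5)) = 2 + sqrt(w + (5 + w)) = 2 + sqrt(5 + 2*w))
1/(L(20) + 3431) = 1/((2 + sqrt(5 + 2*20)) + 3431) = 1/((2 + sqrt(5 + 40)) + 3431) = 1/((2 + sqrt(45)) + 3431) = 1/((2 + 3*sqrt(5)) + 3431) = 1/(3433 + 3*sqrt(5))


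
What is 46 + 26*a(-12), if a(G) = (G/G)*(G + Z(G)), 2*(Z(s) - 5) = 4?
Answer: -84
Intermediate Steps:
Z(s) = 7 (Z(s) = 5 + (½)*4 = 5 + 2 = 7)
a(G) = 7 + G (a(G) = (G/G)*(G + 7) = 1*(7 + G) = 7 + G)
46 + 26*a(-12) = 46 + 26*(7 - 12) = 46 + 26*(-5) = 46 - 130 = -84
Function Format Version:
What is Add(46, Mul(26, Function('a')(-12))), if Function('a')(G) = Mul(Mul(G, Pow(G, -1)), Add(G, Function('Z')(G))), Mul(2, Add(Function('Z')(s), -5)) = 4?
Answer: -84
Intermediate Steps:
Function('Z')(s) = 7 (Function('Z')(s) = Add(5, Mul(Rational(1, 2), 4)) = Add(5, 2) = 7)
Function('a')(G) = Add(7, G) (Function('a')(G) = Mul(Mul(G, Pow(G, -1)), Add(G, 7)) = Mul(1, Add(7, G)) = Add(7, G))
Add(46, Mul(26, Function('a')(-12))) = Add(46, Mul(26, Add(7, -12))) = Add(46, Mul(26, -5)) = Add(46, -130) = -84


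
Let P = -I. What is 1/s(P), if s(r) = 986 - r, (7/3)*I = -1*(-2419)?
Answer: 7/14159 ≈ 0.00049439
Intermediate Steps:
I = 7257/7 (I = 3*(-1*(-2419))/7 = (3/7)*2419 = 7257/7 ≈ 1036.7)
P = -7257/7 (P = -1*7257/7 = -7257/7 ≈ -1036.7)
1/s(P) = 1/(986 - 1*(-7257/7)) = 1/(986 + 7257/7) = 1/(14159/7) = 7/14159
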